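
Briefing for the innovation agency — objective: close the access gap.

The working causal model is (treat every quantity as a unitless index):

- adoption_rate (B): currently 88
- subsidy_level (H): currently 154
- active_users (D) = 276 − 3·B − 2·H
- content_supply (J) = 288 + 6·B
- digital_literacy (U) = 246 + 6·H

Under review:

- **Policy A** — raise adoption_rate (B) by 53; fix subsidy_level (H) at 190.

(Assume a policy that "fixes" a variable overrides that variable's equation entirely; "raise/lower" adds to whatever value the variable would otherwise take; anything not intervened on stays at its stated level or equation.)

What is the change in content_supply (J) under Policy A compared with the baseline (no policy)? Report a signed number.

Baseline:
  B = 88
  J = 288 + 6·88 = 816
Policy A (B + 53, H := 190):
  B = 88 + 53 = 141
  J = 288 + 6·141 = 1134
Change in J: 1134 − 816 = 318

318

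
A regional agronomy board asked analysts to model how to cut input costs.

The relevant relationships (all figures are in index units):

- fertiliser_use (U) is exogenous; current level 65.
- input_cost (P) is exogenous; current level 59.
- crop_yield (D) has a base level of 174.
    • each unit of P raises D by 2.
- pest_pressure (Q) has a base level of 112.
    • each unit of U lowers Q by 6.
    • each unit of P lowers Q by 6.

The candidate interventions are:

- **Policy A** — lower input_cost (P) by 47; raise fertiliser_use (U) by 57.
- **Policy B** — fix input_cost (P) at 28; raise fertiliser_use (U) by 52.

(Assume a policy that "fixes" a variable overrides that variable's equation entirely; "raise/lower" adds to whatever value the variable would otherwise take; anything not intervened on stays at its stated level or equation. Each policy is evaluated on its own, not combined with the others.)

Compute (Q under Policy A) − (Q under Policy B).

Policy A (P − 47, U + 57):
  U = 65 + 57 = 122
  P = 59 − 47 = 12
  Q = 112 − 6·122 − 6·12 = -692
Policy B (P := 28, U + 52):
  U = 65 + 52 = 117
  P = 28
  Q = 112 − 6·117 − 6·28 = -758
Q: -692 − (-758) = 66

66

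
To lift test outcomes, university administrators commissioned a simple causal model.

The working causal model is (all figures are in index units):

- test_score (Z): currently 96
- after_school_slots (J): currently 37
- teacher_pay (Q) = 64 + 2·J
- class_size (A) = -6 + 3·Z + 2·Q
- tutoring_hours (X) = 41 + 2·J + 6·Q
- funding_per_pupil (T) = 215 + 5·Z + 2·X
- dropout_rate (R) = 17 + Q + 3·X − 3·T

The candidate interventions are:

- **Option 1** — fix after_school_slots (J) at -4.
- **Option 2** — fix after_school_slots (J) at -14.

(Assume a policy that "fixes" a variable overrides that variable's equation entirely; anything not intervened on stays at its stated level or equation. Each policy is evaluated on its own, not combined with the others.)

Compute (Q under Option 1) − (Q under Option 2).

20

Option 1 (J := -4):
  J = -4
  Q = 64 + 2·(-4) = 56
Option 2 (J := -14):
  J = -14
  Q = 64 + 2·(-14) = 36
Q: 56 − 36 = 20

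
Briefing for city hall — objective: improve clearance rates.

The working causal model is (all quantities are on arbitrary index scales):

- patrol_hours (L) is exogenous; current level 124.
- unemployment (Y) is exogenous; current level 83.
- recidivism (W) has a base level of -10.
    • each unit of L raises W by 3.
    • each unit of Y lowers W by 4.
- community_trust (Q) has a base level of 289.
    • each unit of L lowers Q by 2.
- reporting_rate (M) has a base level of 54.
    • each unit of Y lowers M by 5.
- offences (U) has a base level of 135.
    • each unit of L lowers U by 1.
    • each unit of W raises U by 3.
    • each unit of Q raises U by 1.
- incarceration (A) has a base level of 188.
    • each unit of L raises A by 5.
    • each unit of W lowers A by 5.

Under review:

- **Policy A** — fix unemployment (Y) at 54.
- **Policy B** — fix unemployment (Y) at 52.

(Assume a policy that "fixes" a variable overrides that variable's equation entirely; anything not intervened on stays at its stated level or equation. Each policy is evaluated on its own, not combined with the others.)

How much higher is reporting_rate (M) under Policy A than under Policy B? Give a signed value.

-10

Policy A (Y := 54):
  Y = 54
  M = 54 − 5·54 = -216
Policy B (Y := 52):
  Y = 52
  M = 54 − 5·52 = -206
M: -216 − (-206) = -10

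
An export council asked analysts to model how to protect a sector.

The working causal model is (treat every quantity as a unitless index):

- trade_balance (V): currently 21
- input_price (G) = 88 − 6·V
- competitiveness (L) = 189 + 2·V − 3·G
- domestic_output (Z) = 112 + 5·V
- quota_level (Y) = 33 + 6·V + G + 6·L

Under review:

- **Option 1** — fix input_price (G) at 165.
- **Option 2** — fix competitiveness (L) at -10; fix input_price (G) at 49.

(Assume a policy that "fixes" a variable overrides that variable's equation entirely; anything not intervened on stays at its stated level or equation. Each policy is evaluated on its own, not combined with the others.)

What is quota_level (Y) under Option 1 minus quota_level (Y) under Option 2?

-1408

Option 1 (G := 165):
  V = 21
  G = 165
  L = 189 + 2·21 − 3·165 = -264
  Y = 33 + 6·21 + 165 + 6·(-264) = -1260
Option 2 (L := -10, G := 49):
  V = 21
  G = 49
  L = -10
  Y = 33 + 6·21 + 49 + 6·(-10) = 148
Y: -1260 − 148 = -1408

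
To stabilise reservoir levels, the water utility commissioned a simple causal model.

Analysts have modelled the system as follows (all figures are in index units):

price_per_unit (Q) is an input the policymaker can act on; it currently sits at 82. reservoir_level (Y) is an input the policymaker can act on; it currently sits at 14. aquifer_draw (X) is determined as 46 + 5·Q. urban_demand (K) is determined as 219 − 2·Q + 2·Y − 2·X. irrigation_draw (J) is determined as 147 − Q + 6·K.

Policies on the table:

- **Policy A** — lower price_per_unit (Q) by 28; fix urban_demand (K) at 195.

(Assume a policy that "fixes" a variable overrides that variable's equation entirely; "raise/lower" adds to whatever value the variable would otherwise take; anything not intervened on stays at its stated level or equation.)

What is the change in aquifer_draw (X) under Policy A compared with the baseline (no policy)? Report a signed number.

-140

Baseline:
  Q = 82
  X = 46 + 5·82 = 456
Policy A (Q − 28, K := 195):
  Q = 82 − 28 = 54
  X = 46 + 5·54 = 316
Change in X: 316 − 456 = -140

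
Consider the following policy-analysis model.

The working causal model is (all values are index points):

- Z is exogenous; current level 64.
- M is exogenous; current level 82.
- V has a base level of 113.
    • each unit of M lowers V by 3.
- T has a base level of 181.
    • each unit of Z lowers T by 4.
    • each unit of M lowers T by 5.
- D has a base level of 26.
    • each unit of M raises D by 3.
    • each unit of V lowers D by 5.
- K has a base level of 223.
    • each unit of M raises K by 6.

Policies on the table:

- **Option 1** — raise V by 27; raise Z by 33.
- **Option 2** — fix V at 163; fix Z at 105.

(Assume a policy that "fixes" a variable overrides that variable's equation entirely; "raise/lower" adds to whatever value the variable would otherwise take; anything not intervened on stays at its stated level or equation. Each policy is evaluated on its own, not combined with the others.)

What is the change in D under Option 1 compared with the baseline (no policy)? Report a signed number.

-135

Baseline:
  M = 82
  V = 113 − 3·82 = -133
  D = 26 + 3·82 − 5·(-133) = 937
Option 1 (V + 27, Z + 33):
  M = 82
  V = 113 − 3·82 (+27 from intervention) = -106
  D = 26 + 3·82 − 5·(-106) = 802
Change in D: 802 − 937 = -135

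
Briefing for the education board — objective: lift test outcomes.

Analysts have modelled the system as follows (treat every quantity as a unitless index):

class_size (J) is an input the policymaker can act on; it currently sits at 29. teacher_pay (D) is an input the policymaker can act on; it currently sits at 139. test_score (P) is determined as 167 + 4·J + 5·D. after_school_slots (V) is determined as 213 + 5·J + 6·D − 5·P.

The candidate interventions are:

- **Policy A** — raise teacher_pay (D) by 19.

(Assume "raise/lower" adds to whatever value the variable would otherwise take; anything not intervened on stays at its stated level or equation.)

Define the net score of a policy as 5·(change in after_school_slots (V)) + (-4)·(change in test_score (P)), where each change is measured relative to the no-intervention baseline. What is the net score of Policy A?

-2185

Baseline:
  J = 29
  D = 139
  P = 167 + 4·29 + 5·139 = 978
  V = 213 + 5·29 + 6·139 − 5·978 = -3698
Policy A (D + 19):
  J = 29
  D = 139 + 19 = 158
  P = 167 + 4·29 + 5·158 = 1073
  V = 213 + 5·29 + 6·158 − 5·1073 = -4059
ΔV = -4059 − (-3698) = -361; ΔP = 1073 − 978 = 95
Score = 5·(-361) + (-4)·95 = -2185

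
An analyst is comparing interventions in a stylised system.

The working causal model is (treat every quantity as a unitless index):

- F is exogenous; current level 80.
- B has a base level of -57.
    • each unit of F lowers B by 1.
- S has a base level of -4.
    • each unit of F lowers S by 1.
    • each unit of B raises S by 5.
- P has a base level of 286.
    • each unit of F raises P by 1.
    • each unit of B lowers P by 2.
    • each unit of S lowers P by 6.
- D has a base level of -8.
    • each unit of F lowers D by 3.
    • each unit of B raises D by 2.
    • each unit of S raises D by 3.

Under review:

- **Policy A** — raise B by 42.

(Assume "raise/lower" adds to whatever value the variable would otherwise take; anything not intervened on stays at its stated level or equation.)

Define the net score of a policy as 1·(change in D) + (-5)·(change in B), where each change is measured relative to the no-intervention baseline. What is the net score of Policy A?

504

Baseline:
  F = 80
  B = -57 − 80 = -137
  S = -4 − 80 + 5·(-137) = -769
  D = -8 − 3·80 + 2·(-137) + 3·(-769) = -2829
Policy A (B + 42):
  F = 80
  B = -57 − 80 (+42 from intervention) = -95
  S = -4 − 80 + 5·(-95) = -559
  D = -8 − 3·80 + 2·(-95) + 3·(-559) = -2115
ΔD = -2115 − (-2829) = 714; ΔB = -95 − (-137) = 42
Score = 1·714 + (-5)·42 = 504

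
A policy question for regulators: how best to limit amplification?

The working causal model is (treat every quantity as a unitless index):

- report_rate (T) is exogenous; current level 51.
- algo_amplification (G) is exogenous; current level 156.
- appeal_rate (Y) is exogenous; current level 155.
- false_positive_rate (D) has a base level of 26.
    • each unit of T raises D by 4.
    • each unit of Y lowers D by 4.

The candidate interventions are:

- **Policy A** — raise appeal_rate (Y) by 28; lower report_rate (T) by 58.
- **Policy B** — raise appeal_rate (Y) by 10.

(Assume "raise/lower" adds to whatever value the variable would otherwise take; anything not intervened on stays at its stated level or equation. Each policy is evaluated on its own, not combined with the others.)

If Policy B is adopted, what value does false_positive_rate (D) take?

-430

Policy B (Y + 10):
  T = 51
  Y = 155 + 10 = 165
  D = 26 + 4·51 − 4·165 = -430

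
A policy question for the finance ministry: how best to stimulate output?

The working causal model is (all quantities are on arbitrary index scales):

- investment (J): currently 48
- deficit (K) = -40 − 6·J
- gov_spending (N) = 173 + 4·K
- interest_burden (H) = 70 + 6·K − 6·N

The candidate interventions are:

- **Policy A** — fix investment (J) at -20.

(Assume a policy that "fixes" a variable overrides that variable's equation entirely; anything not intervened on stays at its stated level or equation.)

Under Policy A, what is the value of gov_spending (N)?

Policy A (J := -20):
  J = -20
  K = -40 − 6·(-20) = 80
  N = 173 + 4·80 = 493

493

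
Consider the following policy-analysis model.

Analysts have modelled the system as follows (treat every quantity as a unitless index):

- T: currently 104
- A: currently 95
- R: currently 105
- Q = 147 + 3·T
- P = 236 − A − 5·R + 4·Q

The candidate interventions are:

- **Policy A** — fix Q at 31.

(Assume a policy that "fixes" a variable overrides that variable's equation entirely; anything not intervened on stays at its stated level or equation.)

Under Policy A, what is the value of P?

-260

Policy A (Q := 31):
  T = 104
  A = 95
  R = 105
  Q = 31
  P = 236 − 95 − 5·105 + 4·31 = -260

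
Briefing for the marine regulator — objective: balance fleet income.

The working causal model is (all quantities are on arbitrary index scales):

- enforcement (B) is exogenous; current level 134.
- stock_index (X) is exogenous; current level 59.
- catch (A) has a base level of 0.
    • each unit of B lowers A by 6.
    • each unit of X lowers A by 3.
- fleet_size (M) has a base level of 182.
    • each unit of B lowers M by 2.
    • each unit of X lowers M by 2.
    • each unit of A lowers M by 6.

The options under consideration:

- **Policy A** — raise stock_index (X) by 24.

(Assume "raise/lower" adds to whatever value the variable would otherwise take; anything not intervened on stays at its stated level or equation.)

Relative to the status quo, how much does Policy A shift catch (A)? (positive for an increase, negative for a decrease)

Baseline:
  B = 134
  X = 59
  A = 0 − 6·134 − 3·59 = -981
Policy A (X + 24):
  B = 134
  X = 59 + 24 = 83
  A = 0 − 6·134 − 3·83 = -1053
Change in A: -1053 − (-981) = -72

-72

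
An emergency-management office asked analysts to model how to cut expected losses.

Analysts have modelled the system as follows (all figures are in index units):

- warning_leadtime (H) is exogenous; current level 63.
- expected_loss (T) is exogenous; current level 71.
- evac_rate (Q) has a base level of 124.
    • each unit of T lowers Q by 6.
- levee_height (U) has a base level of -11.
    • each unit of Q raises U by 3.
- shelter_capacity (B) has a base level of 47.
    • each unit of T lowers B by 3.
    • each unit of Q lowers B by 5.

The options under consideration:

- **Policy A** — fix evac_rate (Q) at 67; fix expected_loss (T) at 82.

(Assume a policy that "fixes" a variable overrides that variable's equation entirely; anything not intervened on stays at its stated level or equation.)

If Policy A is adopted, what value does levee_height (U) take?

190

Policy A (Q := 67, T := 82):
  T = 82
  Q = 67
  U = -11 + 3·67 = 190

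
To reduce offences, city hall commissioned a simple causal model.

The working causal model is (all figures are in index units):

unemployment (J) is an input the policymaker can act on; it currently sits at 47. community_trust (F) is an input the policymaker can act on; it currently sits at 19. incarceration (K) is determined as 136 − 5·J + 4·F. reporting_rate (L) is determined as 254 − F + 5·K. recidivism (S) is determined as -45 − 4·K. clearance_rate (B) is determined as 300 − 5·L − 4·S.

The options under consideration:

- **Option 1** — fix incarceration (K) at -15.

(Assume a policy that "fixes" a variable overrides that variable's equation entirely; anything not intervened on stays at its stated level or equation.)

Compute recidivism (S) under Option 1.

Option 1 (K := -15):
  J = 47
  F = 19
  K = -15
  S = -45 − 4·(-15) = 15

15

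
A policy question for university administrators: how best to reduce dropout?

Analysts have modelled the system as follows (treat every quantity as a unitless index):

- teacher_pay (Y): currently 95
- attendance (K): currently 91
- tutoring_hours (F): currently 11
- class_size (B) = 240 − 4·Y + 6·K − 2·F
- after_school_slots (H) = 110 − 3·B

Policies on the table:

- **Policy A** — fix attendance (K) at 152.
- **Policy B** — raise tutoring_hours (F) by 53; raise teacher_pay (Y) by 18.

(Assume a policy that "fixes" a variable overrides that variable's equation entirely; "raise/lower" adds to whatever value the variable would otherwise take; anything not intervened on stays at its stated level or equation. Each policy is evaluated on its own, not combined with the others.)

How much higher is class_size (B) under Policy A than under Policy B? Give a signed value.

544

Policy A (K := 152):
  Y = 95
  K = 152
  F = 11
  B = 240 − 4·95 + 6·152 − 2·11 = 750
Policy B (F + 53, Y + 18):
  Y = 95 + 18 = 113
  K = 91
  F = 11 + 53 = 64
  B = 240 − 4·113 + 6·91 − 2·64 = 206
B: 750 − 206 = 544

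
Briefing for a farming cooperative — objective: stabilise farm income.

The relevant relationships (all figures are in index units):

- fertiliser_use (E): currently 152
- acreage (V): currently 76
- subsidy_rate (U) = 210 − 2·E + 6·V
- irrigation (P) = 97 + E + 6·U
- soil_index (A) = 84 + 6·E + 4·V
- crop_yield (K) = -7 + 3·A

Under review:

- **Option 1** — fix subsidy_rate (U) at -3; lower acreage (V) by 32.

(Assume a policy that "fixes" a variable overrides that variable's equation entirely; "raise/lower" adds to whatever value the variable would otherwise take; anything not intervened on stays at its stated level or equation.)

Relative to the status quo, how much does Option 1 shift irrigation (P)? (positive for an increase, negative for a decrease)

-2190

Baseline:
  E = 152
  V = 76
  U = 210 − 2·152 + 6·76 = 362
  P = 97 + 152 + 6·362 = 2421
Option 1 (U := -3, V − 32):
  E = 152
  V = 76 − 32 = 44
  U = -3
  P = 97 + 152 + 6·(-3) = 231
Change in P: 231 − 2421 = -2190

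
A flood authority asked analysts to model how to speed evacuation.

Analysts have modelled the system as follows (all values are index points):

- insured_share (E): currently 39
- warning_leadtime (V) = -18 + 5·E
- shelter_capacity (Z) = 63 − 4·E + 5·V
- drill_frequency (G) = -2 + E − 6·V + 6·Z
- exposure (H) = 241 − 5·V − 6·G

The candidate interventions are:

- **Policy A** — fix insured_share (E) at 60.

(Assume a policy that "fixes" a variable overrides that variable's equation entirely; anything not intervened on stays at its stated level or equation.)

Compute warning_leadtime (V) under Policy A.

282

Policy A (E := 60):
  E = 60
  V = -18 + 5·60 = 282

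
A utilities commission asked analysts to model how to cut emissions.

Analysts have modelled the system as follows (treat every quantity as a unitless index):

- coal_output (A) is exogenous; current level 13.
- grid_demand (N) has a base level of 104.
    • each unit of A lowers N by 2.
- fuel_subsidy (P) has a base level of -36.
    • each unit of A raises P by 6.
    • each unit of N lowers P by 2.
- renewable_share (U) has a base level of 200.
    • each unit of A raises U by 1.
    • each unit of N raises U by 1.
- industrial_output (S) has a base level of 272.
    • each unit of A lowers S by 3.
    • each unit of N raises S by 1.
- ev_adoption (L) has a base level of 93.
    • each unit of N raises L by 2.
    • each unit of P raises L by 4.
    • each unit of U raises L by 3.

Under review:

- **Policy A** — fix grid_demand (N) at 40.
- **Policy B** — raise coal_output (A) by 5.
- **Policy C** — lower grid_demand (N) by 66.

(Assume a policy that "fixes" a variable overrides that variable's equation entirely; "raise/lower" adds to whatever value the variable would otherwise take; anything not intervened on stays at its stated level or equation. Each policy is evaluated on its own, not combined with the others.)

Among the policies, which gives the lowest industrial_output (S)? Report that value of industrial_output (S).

Policy A (N := 40):
  A = 13
  N = 40
  S = 272 − 3·13 + 40 = 273
Policy B (A + 5):
  A = 13 + 5 = 18
  N = 104 − 2·18 = 68
  S = 272 − 3·18 + 68 = 286
Policy C (N − 66):
  A = 13
  N = 104 − 2·13 (−66 from intervention) = 12
  S = 272 − 3·13 + 12 = 245
Comparing — Policy A: S=273, Policy B: S=286, Policy C: S=245. Lowest is 245 (Policy C).

245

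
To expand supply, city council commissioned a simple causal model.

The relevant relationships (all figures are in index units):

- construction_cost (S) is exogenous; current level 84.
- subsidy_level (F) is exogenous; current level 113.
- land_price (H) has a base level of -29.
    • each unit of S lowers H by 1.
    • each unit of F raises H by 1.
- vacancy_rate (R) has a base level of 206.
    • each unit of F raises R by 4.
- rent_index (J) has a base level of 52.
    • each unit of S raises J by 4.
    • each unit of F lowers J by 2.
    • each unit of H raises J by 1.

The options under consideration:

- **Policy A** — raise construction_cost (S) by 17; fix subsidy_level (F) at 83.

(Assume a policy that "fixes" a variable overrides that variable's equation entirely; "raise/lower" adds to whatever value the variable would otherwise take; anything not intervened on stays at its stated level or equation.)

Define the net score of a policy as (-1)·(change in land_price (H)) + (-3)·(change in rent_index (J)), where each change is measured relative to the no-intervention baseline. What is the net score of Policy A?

Baseline:
  S = 84
  F = 113
  H = -29 − 84 + 113 = 0
  J = 52 + 4·84 − 2·113 + 0 = 162
Policy A (S + 17, F := 83):
  S = 84 + 17 = 101
  F = 83
  H = -29 − 101 + 83 = -47
  J = 52 + 4·101 − 2·83 + (-47) = 243
ΔH = -47 − 0 = -47; ΔJ = 243 − 162 = 81
Score = (-1)·(-47) + (-3)·81 = -196

-196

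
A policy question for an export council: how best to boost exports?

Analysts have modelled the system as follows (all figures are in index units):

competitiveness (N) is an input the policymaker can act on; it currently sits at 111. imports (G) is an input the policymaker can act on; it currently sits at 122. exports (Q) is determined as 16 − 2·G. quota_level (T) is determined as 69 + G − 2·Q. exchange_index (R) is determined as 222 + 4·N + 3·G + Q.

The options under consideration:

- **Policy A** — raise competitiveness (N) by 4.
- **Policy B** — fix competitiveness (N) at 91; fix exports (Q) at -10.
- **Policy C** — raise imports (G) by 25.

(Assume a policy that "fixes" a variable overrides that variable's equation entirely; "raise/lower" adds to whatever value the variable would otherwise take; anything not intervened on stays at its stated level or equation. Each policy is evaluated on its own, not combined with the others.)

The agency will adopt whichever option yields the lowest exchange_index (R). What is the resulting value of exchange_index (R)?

820

Policy A (N + 4):
  N = 111 + 4 = 115
  G = 122
  Q = 16 − 2·122 = -228
  R = 222 + 4·115 + 3·122 + (-228) = 820
Policy B (N := 91, Q := -10):
  N = 91
  G = 122
  Q = -10
  R = 222 + 4·91 + 3·122 + (-10) = 942
Policy C (G + 25):
  N = 111
  G = 122 + 25 = 147
  Q = 16 − 2·147 = -278
  R = 222 + 4·111 + 3·147 + (-278) = 829
Comparing — Policy A: R=820, Policy B: R=942, Policy C: R=829. Lowest is 820 (Policy A).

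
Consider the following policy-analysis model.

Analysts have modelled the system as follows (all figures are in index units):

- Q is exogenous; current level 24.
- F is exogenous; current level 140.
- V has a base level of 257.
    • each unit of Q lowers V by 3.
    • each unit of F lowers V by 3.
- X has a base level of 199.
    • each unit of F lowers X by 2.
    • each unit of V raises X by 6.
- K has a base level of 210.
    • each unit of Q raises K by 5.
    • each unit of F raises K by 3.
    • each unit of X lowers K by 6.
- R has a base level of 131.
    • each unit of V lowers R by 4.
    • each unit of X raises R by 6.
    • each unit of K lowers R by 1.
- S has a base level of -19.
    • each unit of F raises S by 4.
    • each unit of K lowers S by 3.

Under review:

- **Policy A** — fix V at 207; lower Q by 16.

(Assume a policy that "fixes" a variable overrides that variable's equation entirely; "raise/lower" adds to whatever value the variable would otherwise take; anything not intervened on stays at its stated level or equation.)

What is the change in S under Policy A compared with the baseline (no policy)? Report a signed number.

Baseline:
  Q = 24
  F = 140
  V = 257 − 3·24 − 3·140 = -235
  X = 199 − 2·140 + 6·(-235) = -1491
  K = 210 + 5·24 + 3·140 − 6·(-1491) = 9696
  S = -19 + 4·140 − 3·9696 = -28547
Policy A (V := 207, Q − 16):
  Q = 24 − 16 = 8
  F = 140
  V = 207
  X = 199 − 2·140 + 6·207 = 1161
  K = 210 + 5·8 + 3·140 − 6·1161 = -6296
  S = -19 + 4·140 − 3·(-6296) = 19429
Change in S: 19429 − (-28547) = 47976

47976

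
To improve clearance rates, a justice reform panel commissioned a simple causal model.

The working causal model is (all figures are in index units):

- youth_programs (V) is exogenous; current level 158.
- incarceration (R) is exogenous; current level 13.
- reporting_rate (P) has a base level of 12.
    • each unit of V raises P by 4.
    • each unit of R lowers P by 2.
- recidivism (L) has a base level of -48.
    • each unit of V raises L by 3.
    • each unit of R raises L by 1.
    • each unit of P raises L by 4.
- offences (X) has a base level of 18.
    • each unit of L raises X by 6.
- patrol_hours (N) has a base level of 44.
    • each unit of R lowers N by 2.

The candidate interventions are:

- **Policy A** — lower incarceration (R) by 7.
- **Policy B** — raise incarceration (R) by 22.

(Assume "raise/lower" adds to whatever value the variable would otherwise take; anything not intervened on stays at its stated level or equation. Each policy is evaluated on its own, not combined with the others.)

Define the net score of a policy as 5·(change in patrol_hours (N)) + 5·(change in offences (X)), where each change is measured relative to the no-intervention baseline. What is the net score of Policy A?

Baseline:
  V = 158
  R = 13
  P = 12 + 4·158 − 2·13 = 618
  L = -48 + 3·158 + 13 + 4·618 = 2911
  X = 18 + 6·2911 = 17484
  N = 44 − 2·13 = 18
Policy A (R − 7):
  V = 158
  R = 13 − 7 = 6
  P = 12 + 4·158 − 2·6 = 632
  L = -48 + 3·158 + 6 + 4·632 = 2960
  X = 18 + 6·2960 = 17778
  N = 44 − 2·6 = 32
ΔN = 32 − 18 = 14; ΔX = 17778 − 17484 = 294
Score = 5·14 + 5·294 = 1540

1540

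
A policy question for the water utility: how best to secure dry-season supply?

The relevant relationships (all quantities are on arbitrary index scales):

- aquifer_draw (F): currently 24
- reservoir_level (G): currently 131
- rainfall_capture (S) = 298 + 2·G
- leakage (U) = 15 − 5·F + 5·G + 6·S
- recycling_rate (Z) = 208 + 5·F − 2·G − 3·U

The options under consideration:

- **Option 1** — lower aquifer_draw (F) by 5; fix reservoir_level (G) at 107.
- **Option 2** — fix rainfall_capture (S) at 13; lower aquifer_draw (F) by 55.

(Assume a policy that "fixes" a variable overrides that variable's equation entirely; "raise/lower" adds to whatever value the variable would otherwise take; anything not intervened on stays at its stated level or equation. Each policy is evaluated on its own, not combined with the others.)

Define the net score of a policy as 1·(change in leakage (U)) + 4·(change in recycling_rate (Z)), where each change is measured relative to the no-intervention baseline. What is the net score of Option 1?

4305

Baseline:
  F = 24
  G = 131
  S = 298 + 2·131 = 560
  U = 15 − 5·24 + 5·131 + 6·560 = 3910
  Z = 208 + 5·24 − 2·131 − 3·3910 = -11664
Option 1 (F − 5, G := 107):
  F = 24 − 5 = 19
  G = 107
  S = 298 + 2·107 = 512
  U = 15 − 5·19 + 5·107 + 6·512 = 3527
  Z = 208 + 5·19 − 2·107 − 3·3527 = -10492
ΔU = 3527 − 3910 = -383; ΔZ = -10492 − (-11664) = 1172
Score = 1·(-383) + 4·1172 = 4305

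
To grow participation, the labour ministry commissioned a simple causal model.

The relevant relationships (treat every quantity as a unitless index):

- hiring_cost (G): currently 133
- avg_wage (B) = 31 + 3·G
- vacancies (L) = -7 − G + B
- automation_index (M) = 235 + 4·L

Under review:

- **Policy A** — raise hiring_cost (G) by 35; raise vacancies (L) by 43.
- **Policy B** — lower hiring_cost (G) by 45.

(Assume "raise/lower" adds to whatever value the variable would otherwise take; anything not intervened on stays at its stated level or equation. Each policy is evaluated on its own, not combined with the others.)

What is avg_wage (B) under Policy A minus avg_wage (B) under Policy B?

240

Policy A (G + 35, L + 43):
  G = 133 + 35 = 168
  B = 31 + 3·168 = 535
Policy B (G − 45):
  G = 133 − 45 = 88
  B = 31 + 3·88 = 295
B: 535 − 295 = 240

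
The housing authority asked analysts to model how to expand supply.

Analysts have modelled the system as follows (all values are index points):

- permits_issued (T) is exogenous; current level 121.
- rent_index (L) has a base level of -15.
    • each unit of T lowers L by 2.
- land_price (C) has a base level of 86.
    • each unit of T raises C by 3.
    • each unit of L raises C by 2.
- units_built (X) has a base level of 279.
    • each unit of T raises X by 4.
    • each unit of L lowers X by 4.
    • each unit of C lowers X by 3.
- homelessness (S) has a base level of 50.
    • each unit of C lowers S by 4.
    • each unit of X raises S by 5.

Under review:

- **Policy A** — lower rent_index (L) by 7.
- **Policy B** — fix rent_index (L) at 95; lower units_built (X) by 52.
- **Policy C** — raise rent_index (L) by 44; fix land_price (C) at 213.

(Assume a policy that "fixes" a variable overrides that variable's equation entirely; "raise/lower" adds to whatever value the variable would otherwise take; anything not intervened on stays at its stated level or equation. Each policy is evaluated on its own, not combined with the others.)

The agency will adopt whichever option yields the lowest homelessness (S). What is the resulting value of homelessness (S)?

Policy A (L − 7):
  T = 121
  L = -15 − 2·121 (−7 from intervention) = -264
  C = 86 + 3·121 + 2·(-264) = -79
  X = 279 + 4·121 − 4·(-264) − 3·(-79) = 2056
  S = 50 − 4·(-79) + 5·2056 = 10646
Policy B (L := 95, X − 52):
  T = 121
  L = 95
  C = 86 + 3·121 + 2·95 = 639
  X = 279 + 4·121 − 4·95 − 3·639 (−52 from intervention) = -1586
  S = 50 − 4·639 + 5·(-1586) = -10436
Policy C (L + 44, C := 213):
  T = 121
  L = -15 − 2·121 (+44 from intervention) = -213
  C = 213
  X = 279 + 4·121 − 4·(-213) − 3·213 = 976
  S = 50 − 4·213 + 5·976 = 4078
Comparing — Policy A: S=10646, Policy B: S=-10436, Policy C: S=4078. Lowest is -10436 (Policy B).

-10436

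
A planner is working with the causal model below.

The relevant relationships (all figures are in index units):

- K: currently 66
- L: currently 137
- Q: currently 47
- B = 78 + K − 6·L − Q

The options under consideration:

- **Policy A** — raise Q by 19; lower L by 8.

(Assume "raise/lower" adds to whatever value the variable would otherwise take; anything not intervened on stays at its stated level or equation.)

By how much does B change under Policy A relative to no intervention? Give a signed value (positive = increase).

29

Baseline:
  K = 66
  L = 137
  Q = 47
  B = 78 + 66 − 6·137 − 47 = -725
Policy A (Q + 19, L − 8):
  K = 66
  L = 137 − 8 = 129
  Q = 47 + 19 = 66
  B = 78 + 66 − 6·129 − 66 = -696
Change in B: -696 − (-725) = 29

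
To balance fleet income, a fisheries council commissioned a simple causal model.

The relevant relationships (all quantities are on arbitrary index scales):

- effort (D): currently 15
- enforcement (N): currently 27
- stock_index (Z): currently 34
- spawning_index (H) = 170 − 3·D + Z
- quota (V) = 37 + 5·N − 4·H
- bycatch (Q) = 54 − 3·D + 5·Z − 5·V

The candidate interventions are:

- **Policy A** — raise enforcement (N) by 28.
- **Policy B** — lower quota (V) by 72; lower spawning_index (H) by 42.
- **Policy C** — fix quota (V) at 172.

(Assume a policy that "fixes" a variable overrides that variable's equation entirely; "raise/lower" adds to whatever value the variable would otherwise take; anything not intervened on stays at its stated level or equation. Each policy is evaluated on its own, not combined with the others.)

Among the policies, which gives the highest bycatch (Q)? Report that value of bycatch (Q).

Policy A (N + 28):
  D = 15
  N = 27 + 28 = 55
  Z = 34
  H = 170 − 3·15 + 34 = 159
  V = 37 + 5·55 − 4·159 = -324
  Q = 54 − 3·15 + 5·34 − 5·(-324) = 1799
Policy B (V − 72, H − 42):
  D = 15
  N = 27
  Z = 34
  H = 170 − 3·15 + 34 (−42 from intervention) = 117
  V = 37 + 5·27 − 4·117 (−72 from intervention) = -368
  Q = 54 − 3·15 + 5·34 − 5·(-368) = 2019
Policy C (V := 172):
  D = 15
  N = 27
  Z = 34
  H = 170 − 3·15 + 34 = 159
  V = 172
  Q = 54 − 3·15 + 5·34 − 5·172 = -681
Comparing — Policy A: Q=1799, Policy B: Q=2019, Policy C: Q=-681. Highest is 2019 (Policy B).

2019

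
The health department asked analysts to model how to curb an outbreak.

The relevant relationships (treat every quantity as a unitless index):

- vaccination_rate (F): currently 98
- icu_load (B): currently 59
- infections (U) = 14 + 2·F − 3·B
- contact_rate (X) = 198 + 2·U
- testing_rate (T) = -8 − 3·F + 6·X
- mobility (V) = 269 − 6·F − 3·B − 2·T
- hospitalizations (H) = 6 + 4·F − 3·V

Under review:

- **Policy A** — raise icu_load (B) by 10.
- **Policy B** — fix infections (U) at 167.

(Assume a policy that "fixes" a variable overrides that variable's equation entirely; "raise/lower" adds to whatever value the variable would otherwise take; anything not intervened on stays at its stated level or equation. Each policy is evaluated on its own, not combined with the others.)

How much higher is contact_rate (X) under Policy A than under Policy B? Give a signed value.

-328

Policy A (B + 10):
  F = 98
  B = 59 + 10 = 69
  U = 14 + 2·98 − 3·69 = 3
  X = 198 + 2·3 = 204
Policy B (U := 167):
  F = 98
  B = 59
  U = 167
  X = 198 + 2·167 = 532
X: 204 − 532 = -328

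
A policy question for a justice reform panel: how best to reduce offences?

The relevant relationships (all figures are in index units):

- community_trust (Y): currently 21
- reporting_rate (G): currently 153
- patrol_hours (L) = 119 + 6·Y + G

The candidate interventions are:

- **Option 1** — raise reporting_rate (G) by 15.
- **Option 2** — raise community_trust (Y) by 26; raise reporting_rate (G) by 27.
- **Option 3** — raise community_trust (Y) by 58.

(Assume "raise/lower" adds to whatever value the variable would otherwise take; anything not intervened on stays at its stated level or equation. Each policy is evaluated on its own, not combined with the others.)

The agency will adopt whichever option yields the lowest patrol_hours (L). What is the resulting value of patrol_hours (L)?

413

Option 1 (G + 15):
  Y = 21
  G = 153 + 15 = 168
  L = 119 + 6·21 + 168 = 413
Option 2 (Y + 26, G + 27):
  Y = 21 + 26 = 47
  G = 153 + 27 = 180
  L = 119 + 6·47 + 180 = 581
Option 3 (Y + 58):
  Y = 21 + 58 = 79
  G = 153
  L = 119 + 6·79 + 153 = 746
Comparing — Option 1: L=413, Option 2: L=581, Option 3: L=746. Lowest is 413 (Option 1).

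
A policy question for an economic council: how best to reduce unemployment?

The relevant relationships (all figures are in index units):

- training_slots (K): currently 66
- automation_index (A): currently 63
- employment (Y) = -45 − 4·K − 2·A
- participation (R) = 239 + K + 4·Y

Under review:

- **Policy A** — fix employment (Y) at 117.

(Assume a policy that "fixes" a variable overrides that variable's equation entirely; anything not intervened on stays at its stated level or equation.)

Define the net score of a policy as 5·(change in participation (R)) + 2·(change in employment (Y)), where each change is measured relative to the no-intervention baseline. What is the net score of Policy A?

Baseline:
  K = 66
  A = 63
  Y = -45 − 4·66 − 2·63 = -435
  R = 239 + 66 + 4·(-435) = -1435
Policy A (Y := 117):
  K = 66
  A = 63
  Y = 117
  R = 239 + 66 + 4·117 = 773
ΔR = 773 − (-1435) = 2208; ΔY = 117 − (-435) = 552
Score = 5·2208 + 2·552 = 12144

12144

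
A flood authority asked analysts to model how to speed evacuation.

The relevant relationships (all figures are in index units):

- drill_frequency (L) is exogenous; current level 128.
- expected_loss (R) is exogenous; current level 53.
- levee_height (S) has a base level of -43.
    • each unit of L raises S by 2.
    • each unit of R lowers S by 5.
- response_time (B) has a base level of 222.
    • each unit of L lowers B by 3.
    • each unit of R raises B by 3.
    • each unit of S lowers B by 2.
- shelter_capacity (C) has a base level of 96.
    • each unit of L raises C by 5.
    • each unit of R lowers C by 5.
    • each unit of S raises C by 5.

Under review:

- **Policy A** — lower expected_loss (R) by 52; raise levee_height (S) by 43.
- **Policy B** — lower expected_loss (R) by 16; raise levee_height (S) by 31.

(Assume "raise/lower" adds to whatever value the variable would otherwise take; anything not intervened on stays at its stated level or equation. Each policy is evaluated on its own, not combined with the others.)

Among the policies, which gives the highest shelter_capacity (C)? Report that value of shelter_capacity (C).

1986

Policy A (R − 52, S + 43):
  L = 128
  R = 53 − 52 = 1
  S = -43 + 2·128 − 5·1 (+43 from intervention) = 251
  C = 96 + 5·128 − 5·1 + 5·251 = 1986
Policy B (R − 16, S + 31):
  L = 128
  R = 53 − 16 = 37
  S = -43 + 2·128 − 5·37 (+31 from intervention) = 59
  C = 96 + 5·128 − 5·37 + 5·59 = 846
Comparing — Policy A: C=1986, Policy B: C=846. Highest is 1986 (Policy A).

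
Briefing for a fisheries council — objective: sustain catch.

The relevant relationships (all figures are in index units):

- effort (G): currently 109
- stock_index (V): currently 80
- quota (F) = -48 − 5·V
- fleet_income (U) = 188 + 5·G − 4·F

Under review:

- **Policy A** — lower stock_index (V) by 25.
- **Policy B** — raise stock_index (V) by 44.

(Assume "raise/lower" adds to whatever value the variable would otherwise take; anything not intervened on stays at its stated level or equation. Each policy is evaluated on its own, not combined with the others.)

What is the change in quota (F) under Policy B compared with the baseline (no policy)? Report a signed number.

Baseline:
  V = 80
  F = -48 − 5·80 = -448
Policy B (V + 44):
  V = 80 + 44 = 124
  F = -48 − 5·124 = -668
Change in F: -668 − (-448) = -220

-220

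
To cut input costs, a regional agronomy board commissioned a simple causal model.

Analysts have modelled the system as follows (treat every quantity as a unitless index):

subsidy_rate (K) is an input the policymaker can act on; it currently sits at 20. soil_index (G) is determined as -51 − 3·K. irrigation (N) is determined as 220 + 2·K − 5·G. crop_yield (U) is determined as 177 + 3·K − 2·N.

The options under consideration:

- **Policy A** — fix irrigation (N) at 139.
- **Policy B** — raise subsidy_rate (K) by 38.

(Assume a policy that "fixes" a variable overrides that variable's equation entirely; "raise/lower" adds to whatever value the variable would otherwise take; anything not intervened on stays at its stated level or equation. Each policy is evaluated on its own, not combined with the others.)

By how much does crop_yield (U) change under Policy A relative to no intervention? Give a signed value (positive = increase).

1352

Baseline:
  K = 20
  G = -51 − 3·20 = -111
  N = 220 + 2·20 − 5·(-111) = 815
  U = 177 + 3·20 − 2·815 = -1393
Policy A (N := 139):
  K = 20
  G = -51 − 3·20 = -111
  N = 139
  U = 177 + 3·20 − 2·139 = -41
Change in U: -41 − (-1393) = 1352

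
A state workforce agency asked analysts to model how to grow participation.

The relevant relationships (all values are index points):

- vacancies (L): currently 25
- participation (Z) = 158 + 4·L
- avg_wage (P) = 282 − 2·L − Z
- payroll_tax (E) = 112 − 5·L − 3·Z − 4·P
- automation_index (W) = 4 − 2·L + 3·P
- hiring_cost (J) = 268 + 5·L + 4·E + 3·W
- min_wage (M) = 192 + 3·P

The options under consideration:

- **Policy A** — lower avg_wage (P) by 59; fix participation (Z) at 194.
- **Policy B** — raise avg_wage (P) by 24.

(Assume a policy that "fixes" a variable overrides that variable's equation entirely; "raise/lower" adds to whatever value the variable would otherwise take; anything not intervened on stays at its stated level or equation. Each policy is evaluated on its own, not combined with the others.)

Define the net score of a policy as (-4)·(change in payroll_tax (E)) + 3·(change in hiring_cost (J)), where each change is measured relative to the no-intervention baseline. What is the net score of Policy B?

-120

Baseline:
  L = 25
  Z = 158 + 4·25 = 258
  P = 282 − 2·25 − 258 = -26
  E = 112 − 5·25 − 3·258 − 4·(-26) = -683
  W = 4 − 2·25 + 3·(-26) = -124
  J = 268 + 5·25 + 4·(-683) + 3·(-124) = -2711
Policy B (P + 24):
  L = 25
  Z = 158 + 4·25 = 258
  P = 282 − 2·25 − 258 (+24 from intervention) = -2
  E = 112 − 5·25 − 3·258 − 4·(-2) = -779
  W = 4 − 2·25 + 3·(-2) = -52
  J = 268 + 5·25 + 4·(-779) + 3·(-52) = -2879
ΔE = -779 − (-683) = -96; ΔJ = -2879 − (-2711) = -168
Score = (-4)·(-96) + 3·(-168) = -120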